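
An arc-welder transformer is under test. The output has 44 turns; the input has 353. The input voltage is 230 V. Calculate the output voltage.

V_out/V_in = N_out/N_in, so V_out = 230 × 44/353 = 28.7 V.

V_out ≈ 28.7 V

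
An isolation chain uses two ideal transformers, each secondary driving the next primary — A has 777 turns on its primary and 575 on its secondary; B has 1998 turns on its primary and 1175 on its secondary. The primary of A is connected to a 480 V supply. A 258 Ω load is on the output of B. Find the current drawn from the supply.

After A: V = 480.00 × 575/777 = 355.21 V.
After B: V = 355.21 × 1175/1998 = 208.90 V.
I_load = 208.90/258 = 0.80968 A, so P_out = 208.90 × 0.80968 = 169.14 W.
All ideal ⇒ P_in = P_out, so I_supply = 169.14/480 = 0.352 A.

I_supply ≈ 0.352 A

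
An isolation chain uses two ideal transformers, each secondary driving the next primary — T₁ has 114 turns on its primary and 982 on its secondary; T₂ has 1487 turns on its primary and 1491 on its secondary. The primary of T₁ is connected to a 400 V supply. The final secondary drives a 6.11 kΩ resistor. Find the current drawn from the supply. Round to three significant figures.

Secondary of T₁: V = 400.00 × 982/114 = 3445.6 V.
Secondary of T₂: V = 3445.6 × 1491/1487 = 3454.9 V.
I_load = 3454.9/6110 = 0.56545 A, so P_out = 3454.9 × 0.56545 = 1953.6 W.
All ideal ⇒ P_in = P_out, so I_supply = 1953.6/400 = 4.88 A.

I_supply ≈ 4.88 A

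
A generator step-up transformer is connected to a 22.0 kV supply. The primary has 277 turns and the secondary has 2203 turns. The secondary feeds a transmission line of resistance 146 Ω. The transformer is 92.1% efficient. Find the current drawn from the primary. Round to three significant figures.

I_p ≈ 10300 A

V_s = 22000 × 2203/277 = 174970 V.
I_s = V_s/R = 174970/146 = 1198.4 A.
P_out = V_s I_s = 174970 × 1198.4 = 2.0968×10^8 W.
P_in = P_out/η = 2.0968×10^8/0.921 = 2.2767×10^8 W.
I_p = P_in/V_p = 2.2767×10^8/22000 = 10300 A.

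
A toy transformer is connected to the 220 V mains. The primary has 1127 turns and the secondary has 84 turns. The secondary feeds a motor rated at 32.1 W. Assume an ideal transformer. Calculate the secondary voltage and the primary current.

V_s ≈ 16.4 V, I_p ≈ 0.146 A

V_s = V_p × N_s/N_p = 220 × 84/1127 = 16.398 V.
I_s = P/V_s = 32.1/16.398 = 1.9576 A.
I_p = I_s × N_s/N_p = 1.9576 × 84/1127 = 0.146 A.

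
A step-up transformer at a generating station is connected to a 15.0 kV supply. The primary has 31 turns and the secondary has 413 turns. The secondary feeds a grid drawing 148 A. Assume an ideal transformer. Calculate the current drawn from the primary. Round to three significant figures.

I_p ≈ 1970 A

For an ideal transformer I_p N_p = I_s N_s, so I_p = 148 × 413/31 = 1970 A.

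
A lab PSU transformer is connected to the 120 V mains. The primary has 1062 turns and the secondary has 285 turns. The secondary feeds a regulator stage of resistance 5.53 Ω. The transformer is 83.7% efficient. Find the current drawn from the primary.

V_s = 120 × 285/1062 = 32.203 V.
I_s = V_s/R = 32.203/5.53 = 5.8234 A.
P_out = V_s I_s = 32.203 × 5.8234 = 187.53 W.
P_in = P_out/η = 187.53/0.837 = 224.05 W.
I_p = P_in/V_p = 224.05/120 = 1.87 A.

I_p ≈ 1.87 A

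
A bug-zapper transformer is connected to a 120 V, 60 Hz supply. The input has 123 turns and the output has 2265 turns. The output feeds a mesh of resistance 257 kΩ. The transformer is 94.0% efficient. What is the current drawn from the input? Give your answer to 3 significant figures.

V_out = 120 × 2265/123 = 2209.8 V.
I_out = V_out/R = 2209.8/257000 = 0.0085983 A.
P_out = V_out I_out = 2209.8 × 0.0085983 = 19.000 W.
P_in = P_out/η = 19.000/0.940 = 20.213 W.
I_in = P_in/V_in = 20.213/120 = 0.168 A.

I_in ≈ 0.168 A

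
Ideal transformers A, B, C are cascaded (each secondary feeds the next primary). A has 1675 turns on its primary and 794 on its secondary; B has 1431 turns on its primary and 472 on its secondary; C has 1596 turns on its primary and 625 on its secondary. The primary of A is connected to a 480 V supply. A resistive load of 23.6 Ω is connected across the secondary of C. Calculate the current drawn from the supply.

I_supply ≈ 0.0762 A

Secondary of A: V = 480.00 × 794/1675 = 227.53 V.
Secondary of B: V = 227.53 × 472/1431 = 75.050 V.
Secondary of C: V = 75.050 × 625/1596 = 29.390 V.
I_load = 29.390/23.6 = 1.2453 A, so P_out = 29.390 × 1.2453 = 36.600 W.
All ideal ⇒ P_in = P_out, so I_supply = 36.600/480 = 0.0762 A.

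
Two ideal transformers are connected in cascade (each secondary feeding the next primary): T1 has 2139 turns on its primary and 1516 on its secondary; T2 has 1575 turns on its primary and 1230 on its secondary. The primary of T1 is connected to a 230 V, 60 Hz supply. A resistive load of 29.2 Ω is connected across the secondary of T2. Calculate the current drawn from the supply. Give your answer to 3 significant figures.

Secondary of T1: V = 230.00 × 1516/2139 = 163.01 V.
Secondary of T2: V = 163.01 × 1230/1575 = 127.30 V.
I_load = 127.30/29.2 = 4.3597 A, so P_out = 127.30 × 4.3597 = 555.01 W.
All ideal ⇒ P_in = P_out, so I_supply = 555.01/230 = 2.41 A.

I_supply ≈ 2.41 A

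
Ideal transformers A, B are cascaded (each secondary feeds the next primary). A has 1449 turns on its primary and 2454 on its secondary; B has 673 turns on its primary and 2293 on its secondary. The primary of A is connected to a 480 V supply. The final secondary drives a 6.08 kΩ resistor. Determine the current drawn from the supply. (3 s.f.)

I_supply ≈ 2.63 A

Secondary of A: V = 480.00 × 2454/1449 = 812.92 V.
Secondary of B: V = 812.92 × 2293/673 = 2769.7 V.
I_load = 2769.7/6080 = 0.45555 A, so P_out = 2769.7 × 0.45555 = 1261.7 W.
All ideal ⇒ P_in = P_out, so I_supply = 1261.7/480 = 2.63 A.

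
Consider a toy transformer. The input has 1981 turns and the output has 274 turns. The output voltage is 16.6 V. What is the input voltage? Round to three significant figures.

V_in/V_out = N_in/N_out, so V_in = 16.6 × 1981/274 = 120 V.

V_in ≈ 120 V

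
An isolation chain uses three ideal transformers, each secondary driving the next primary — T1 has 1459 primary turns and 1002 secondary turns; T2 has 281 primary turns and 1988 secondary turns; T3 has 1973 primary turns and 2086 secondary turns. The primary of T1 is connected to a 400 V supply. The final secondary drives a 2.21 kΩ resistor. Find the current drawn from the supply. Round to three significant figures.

After T1: V = 400.00 × 1002/1459 = 274.71 V.
After T2: V = 274.71 × 1988/281 = 1943.5 V.
After T3: V = 1943.5 × 2086/1973 = 2054.8 V.
I_load = 2054.8/2210 = 0.92977 A, so P_out = 2054.8 × 0.92977 = 1910.5 W.
All ideal ⇒ P_in = P_out, so I_supply = 1910.5/400 = 4.78 A.

I_supply ≈ 4.78 A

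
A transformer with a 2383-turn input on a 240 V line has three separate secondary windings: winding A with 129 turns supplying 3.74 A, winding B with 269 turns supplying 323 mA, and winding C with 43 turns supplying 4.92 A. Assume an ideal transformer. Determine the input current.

V_A = 240 × 129/2383 = 12.992 V; V_B = 240 × 269/2383 = 27.092 V; V_C = 240 × 43/2383 = 4.3307 V.
P_out = V_A I_A + V_B I_B + V_C I_C = 12.992×3.74 + 27.092×0.323 + 4.3307×4.92 = 48.590 + 8.7507 + 21.307 = 78.648 W.
Ideal ⇒ P_in = P_out, so I_in = P_out/V_in = 78.648/240 = 0.328 A.

I_in ≈ 0.328 A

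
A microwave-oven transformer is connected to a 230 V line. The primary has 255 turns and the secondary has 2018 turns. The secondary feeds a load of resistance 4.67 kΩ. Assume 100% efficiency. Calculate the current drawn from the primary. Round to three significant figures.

V_s = V_p × N_s/N_p = 230 × 2018/255 = 1820.2 V.
I_s = V_s/R = 1820.2/4670 = 0.38976 A.
For an ideal transformer I_p N_p = I_s N_s, so I_p = 0.38976 × 2018/255 = 3.08 A.

I_p ≈ 3.08 A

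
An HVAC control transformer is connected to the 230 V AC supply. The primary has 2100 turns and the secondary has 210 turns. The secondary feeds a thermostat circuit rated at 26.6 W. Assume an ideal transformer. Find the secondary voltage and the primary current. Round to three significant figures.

V_s = V_p × N_s/N_p = 230 × 210/2100 = 23.000 V.
I_s = P/V_s = 26.6/23.000 = 1.1565 A.
I_p = I_s × N_s/N_p = 1.1565 × 210/2100 = 0.116 A.

V_s ≈ 23.0 V, I_p ≈ 0.116 A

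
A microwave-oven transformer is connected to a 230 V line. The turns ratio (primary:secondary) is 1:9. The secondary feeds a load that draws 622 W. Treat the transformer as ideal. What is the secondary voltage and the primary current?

V_s = V_p × N_s/N_p = 230 × 9/1 = 2070.0 V.
I_s = P/V_s = 622/2070.0 = 0.30048 A.
I_p = I_s × N_s/N_p = 0.30048 × 9/1 = 2.70 A.

V_s ≈ 2070 V, I_p ≈ 2.70 A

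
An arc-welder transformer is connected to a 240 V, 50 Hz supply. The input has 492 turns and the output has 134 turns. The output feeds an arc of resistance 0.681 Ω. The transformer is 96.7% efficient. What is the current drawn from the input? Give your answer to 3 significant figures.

V_out = 240 × 134/492 = 65.366 V.
I_out = V_out/R = 65.366/0.681 = 95.985 A.
P_out = V_out I_out = 65.366 × 95.985 = 6274.1 W.
P_in = P_out/η = 6274.1/0.967 = 6488.3 W.
I_in = P_in/V_in = 6488.3/240 = 27.0 A.

I_in ≈ 27.0 A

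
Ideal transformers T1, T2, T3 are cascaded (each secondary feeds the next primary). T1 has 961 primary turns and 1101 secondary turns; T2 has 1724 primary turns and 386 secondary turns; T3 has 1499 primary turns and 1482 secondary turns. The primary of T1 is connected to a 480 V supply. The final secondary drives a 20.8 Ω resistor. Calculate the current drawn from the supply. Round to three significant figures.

Secondary of T1: V = 480.00 × 1101/961 = 549.93 V.
Secondary of T2: V = 549.93 × 386/1724 = 123.13 V.
Secondary of T3: V = 123.13 × 1482/1499 = 121.73 V.
I_load = 121.73/20.8 = 5.8525 A, so P_out = 121.73 × 5.8525 = 712.43 W.
All ideal ⇒ P_in = P_out, so I_supply = 712.43/480 = 1.48 A.

I_supply ≈ 1.48 A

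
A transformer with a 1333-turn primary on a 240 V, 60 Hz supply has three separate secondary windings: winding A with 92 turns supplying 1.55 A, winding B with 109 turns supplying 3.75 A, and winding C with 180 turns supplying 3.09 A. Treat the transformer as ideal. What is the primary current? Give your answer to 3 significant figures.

I_p ≈ 0.831 A

V_A = 240 × 92/1333 = 16.564 V; V_B = 240 × 109/1333 = 19.625 V; V_C = 240 × 180/1333 = 32.408 V.
P_out = V_A I_A + V_B I_B + V_C I_C = 16.564×1.55 + 19.625×3.75 + 32.408×3.09 = 25.674 + 73.593 + 100.14 = 199.41 W.
Ideal ⇒ P_in = P_out, so I_p = P_out/V_p = 199.41/240 = 0.831 A.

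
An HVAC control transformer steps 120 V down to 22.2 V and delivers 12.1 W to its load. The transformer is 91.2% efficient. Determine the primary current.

P_in = P_out/η = 12.1/0.912 = 13.268 W.
I_p = P_in/V_p = 13.268/120 = 0.111 A.

I_p ≈ 0.111 A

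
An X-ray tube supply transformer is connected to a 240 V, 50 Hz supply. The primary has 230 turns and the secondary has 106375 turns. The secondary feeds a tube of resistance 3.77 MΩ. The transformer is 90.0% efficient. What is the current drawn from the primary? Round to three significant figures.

V_s = 240 × 106375/230 = 111000 V.
I_s = V_s/R = 111000/(3.77×10^6) = 0.029443 A.
P_out = V_s I_s = 111000 × 0.029443 = 3268.2 W.
P_in = P_out/η = 3268.2/0.900 = 3631.3 W.
I_p = P_in/V_p = 3631.3/240 = 15.1 A.

I_p ≈ 15.1 A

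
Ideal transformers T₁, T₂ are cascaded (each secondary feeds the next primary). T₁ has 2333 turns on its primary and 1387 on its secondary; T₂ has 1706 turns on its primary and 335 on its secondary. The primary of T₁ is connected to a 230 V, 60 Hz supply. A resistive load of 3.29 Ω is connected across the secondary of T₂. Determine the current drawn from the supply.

I_supply ≈ 0.953 A

After T₁: V = 230.00 × 1387/2333 = 136.74 V.
After T₂: V = 136.74 × 335/1706 = 26.851 V.
I_load = 26.851/3.29 = 8.1613 A, so P_out = 26.851 × 8.1613 = 219.14 W.
All ideal ⇒ P_in = P_out, so I_supply = 219.14/230 = 0.953 A.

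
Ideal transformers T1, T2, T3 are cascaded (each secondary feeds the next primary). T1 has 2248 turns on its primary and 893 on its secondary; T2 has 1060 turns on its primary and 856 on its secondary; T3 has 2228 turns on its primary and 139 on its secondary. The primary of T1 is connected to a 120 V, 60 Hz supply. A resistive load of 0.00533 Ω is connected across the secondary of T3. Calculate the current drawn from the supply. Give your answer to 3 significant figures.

I_supply ≈ 9.02 A

After T1: V = 120.00 × 893/2248 = 47.669 V.
After T2: V = 47.669 × 856/1060 = 38.495 V.
After T3: V = 38.495 × 139/2228 = 2.4016 V.
I_load = 2.4016/0.00533 = 450.58 A, so P_out = 2.4016 × 450.58 = 1082.1 W.
All ideal ⇒ P_in = P_out, so I_supply = 1082.1/120 = 9.02 A.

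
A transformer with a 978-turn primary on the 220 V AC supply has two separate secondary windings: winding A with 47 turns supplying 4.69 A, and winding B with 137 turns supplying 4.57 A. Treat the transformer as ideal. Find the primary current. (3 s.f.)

V_A = 220 × 47/978 = 10.573 V; V_B = 220 × 137/978 = 30.818 V.
P_out = V_A I_A + V_B I_B = 10.573×4.69 + 30.818×4.57 = 49.585 + 140.84 = 190.42 W.
Ideal ⇒ P_in = P_out, so I_p = P_out/V_p = 190.42/220 = 0.866 A.

I_p ≈ 0.866 A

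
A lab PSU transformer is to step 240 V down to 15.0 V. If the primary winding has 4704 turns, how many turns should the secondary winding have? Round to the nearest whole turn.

N_s/N_p = V_s/V_p, so N_s = 4704 × 15.0/240 = 294.0 ≈ 294 turns.

N_s = 294 turns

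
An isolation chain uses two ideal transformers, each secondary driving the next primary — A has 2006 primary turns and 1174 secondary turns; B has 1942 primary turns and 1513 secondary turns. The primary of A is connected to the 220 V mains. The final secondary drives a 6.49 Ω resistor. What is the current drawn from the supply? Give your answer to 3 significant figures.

Secondary of A: V = 220.00 × 1174/2006 = 128.75 V.
Secondary of B: V = 128.75 × 1513/1942 = 100.31 V.
I_load = 100.31/6.49 = 15.456 A, so P_out = 100.31 × 15.456 = 1550.4 W.
All ideal ⇒ P_in = P_out, so I_supply = 1550.4/220 = 7.05 A.

I_supply ≈ 7.05 A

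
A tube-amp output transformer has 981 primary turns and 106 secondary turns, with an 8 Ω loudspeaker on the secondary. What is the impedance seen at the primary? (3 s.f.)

Z_p = (N_p/N_s)² × Z_s = (981/106)² × 8 = 685 Ω.

Z_p ≈ 685 Ω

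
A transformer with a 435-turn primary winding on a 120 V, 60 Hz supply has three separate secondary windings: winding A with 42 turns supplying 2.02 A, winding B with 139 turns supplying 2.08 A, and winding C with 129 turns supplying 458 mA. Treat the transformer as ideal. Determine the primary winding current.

V_A = 120 × 42/435 = 11.586 V; V_B = 120 × 139/435 = 38.345 V; V_C = 120 × 129/435 = 35.586 V.
P_out = V_A I_A + V_B I_B + V_C I_C = 11.586×2.02 + 38.345×2.08 + 35.586×0.458 = 23.404 + 79.757 + 16.298 = 119.46 W.
Ideal ⇒ P_in = P_out, so I_p = P_out/V_p = 119.46/120 = 0.995 A.

I_p ≈ 0.995 A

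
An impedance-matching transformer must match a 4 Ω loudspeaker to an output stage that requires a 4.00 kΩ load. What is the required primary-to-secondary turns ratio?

Z_p/Z_s = (N_p/N_s)², so N_p/N_s = √(4000/4) = √1000 = 31.6.

N_p/N_s ≈ 31.6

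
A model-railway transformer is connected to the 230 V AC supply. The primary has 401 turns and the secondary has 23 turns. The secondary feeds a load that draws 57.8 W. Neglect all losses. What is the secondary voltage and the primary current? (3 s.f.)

V_s ≈ 13.2 V, I_p ≈ 0.251 A

V_s = V_p × N_s/N_p = 230 × 23/401 = 13.192 V.
I_s = P/V_s = 57.8/13.192 = 4.3814 A.
I_p = I_s × N_s/N_p = 4.3814 × 23/401 = 0.251 A.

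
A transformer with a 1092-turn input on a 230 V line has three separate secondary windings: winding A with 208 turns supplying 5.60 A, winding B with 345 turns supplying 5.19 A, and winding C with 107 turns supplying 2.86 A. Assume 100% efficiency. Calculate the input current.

I_in ≈ 2.99 A

V_A = 230 × 208/1092 = 43.810 V; V_B = 230 × 345/1092 = 72.665 V; V_C = 230 × 107/1092 = 22.537 V.
P_out = V_A I_A + V_B I_B + V_C I_C = 43.810×5.60 + 72.665×5.19 + 22.537×2.86 = 245.33 + 377.13 + 64.455 = 686.92 W.
Ideal ⇒ P_in = P_out, so I_in = P_out/V_in = 686.92/230 = 2.99 A.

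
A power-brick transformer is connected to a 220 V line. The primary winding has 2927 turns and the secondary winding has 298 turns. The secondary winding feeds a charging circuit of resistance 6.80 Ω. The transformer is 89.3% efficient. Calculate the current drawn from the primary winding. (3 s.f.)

I_p ≈ 0.376 A

V_s = 220 × 298/2927 = 22.398 V.
I_s = V_s/R = 22.398/6.80 = 3.2939 A.
P_out = V_s I_s = 22.398 × 3.2939 = 73.777 W.
P_in = P_out/η = 73.777/0.893 = 82.618 W.
I_p = P_in/V_p = 82.618/220 = 0.376 A.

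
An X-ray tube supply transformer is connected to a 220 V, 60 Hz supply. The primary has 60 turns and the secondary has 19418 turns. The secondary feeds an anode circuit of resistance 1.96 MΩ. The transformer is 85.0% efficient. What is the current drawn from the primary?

I_p ≈ 13.8 A

V_s = 220 × 19418/60 = 71199 V.
I_s = V_s/R = 71199/(1.96×10^6) = 0.036326 A.
P_out = V_s I_s = 71199 × 0.036326 = 2586.4 W.
P_in = P_out/η = 2586.4/0.850 = 3042.8 W.
I_p = P_in/V_p = 3042.8/220 = 13.8 A.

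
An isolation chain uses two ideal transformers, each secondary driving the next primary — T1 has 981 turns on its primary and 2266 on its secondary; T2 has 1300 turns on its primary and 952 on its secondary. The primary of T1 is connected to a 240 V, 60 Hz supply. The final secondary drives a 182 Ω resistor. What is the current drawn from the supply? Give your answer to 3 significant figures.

I_supply ≈ 3.77 A

After T1: V = 240.00 × 2266/981 = 554.37 V.
After T2: V = 554.37 × 952/1300 = 405.97 V.
I_load = 405.97/182 = 2.2306 A, so P_out = 405.97 × 2.2306 = 905.57 W.
All ideal ⇒ P_in = P_out, so I_supply = 905.57/240 = 3.77 A.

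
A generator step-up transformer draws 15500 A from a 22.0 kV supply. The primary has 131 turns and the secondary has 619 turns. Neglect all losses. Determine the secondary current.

I_s ≈ 3280 A

I_s/I_p = N_p/N_s, so I_s = 15500 × 131/619 = 3280 A.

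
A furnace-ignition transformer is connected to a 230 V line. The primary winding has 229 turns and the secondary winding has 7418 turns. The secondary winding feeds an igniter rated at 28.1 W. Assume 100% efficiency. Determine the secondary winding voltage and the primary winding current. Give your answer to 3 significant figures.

V_s ≈ 7450 V, I_p ≈ 0.122 A

V_s = V_p × N_s/N_p = 230 × 7418/229 = 7450.4 V.
I_s = P/V_s = 28.1/7450.4 = 0.0037716 A.
I_p = I_s × N_s/N_p = 0.0037716 × 7418/229 = 0.122 A.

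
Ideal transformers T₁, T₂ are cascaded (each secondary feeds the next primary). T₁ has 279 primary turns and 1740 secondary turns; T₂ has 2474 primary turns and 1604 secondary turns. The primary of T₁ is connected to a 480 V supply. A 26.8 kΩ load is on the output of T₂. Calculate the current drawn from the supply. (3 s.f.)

I_supply ≈ 0.293 A

Secondary of T₁: V = 480.00 × 1740/279 = 2993.5 V.
Secondary of T₂: V = 2993.5 × 1604/2474 = 1940.8 V.
I_load = 1940.8/26800 = 0.072420 A, so P_out = 1940.8 × 0.072420 = 140.56 W.
All ideal ⇒ P_in = P_out, so I_supply = 140.56/480 = 0.293 A.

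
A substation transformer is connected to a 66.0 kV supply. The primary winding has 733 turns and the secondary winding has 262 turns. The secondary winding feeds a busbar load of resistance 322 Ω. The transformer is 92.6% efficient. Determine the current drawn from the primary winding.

I_p ≈ 28.3 A

V_s = 66000 × 262/733 = 23591 V.
I_s = V_s/R = 23591/322 = 73.263 A.
P_out = V_s I_s = 23591 × 73.263 = 1.7283×10^6 W.
P_in = P_out/η = 1.7283×10^6/0.926 = 1.8664×10^6 W.
I_p = P_in/V_p = 1.8664×10^6/66000 = 28.3 A.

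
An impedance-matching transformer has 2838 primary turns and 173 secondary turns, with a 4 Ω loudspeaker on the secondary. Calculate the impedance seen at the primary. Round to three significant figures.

Z_p = (N_p/N_s)² × Z_s = (2838/173)² × 4 = 1080 Ω.

Z_p ≈ 1080 Ω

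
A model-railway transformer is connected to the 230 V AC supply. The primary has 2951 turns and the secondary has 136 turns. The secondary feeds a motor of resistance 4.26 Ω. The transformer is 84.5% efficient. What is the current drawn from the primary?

I_p ≈ 0.136 A

V_s = 230 × 136/2951 = 10.600 V.
I_s = V_s/R = 10.600/4.26 = 2.4882 A.
P_out = V_s I_s = 10.600 × 2.4882 = 26.375 W.
P_in = P_out/η = 26.375/0.845 = 31.213 W.
I_p = P_in/V_p = 31.213/230 = 0.136 A.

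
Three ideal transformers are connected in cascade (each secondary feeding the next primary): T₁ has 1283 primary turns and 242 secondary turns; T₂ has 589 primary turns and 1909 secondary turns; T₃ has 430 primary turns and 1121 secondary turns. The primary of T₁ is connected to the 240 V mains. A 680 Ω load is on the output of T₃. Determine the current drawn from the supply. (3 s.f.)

I_supply ≈ 0.896 A

After T₁: V = 240.00 × 242/1283 = 45.269 V.
After T₂: V = 45.269 × 1909/589 = 146.72 V.
After T₃: V = 146.72 × 1121/430 = 382.50 V.
I_load = 382.50/680 = 0.56250 A, so P_out = 382.50 × 0.56250 = 215.15 W.
All ideal ⇒ P_in = P_out, so I_supply = 215.15/240 = 0.896 A.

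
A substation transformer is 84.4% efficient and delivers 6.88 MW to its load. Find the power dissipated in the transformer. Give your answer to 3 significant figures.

P_loss ≈ 1.27×10^6 W

P_in = P_out/η = 6.88×10^6/0.844 = 8.15166×10^6 W.
P_loss = P_in − P_out = 8.15166×10^6 − 6.88×10^6 = 1.27×10^6 W.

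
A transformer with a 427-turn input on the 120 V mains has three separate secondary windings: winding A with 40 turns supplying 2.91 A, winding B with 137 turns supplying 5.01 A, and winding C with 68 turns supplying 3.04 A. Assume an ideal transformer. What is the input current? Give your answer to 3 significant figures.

I_in ≈ 2.36 A

V_A = 120 × 40/427 = 11.241 V; V_B = 120 × 137/427 = 38.501 V; V_C = 120 × 68/427 = 19.110 V.
P_out = V_A I_A + V_B I_B + V_C I_C = 11.241×2.91 + 38.501×5.01 + 19.110×3.04 = 32.712 + 192.89 + 58.095 = 283.70 W.
Ideal ⇒ P_in = P_out, so I_in = P_out/V_in = 283.70/120 = 2.36 A.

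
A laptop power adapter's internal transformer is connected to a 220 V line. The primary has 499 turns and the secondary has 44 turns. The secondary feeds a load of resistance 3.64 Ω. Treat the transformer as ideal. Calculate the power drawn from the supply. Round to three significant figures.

V_s = V_p × N_s/N_p = 220 × 44/499 = 19.399 V.
I_s = V_s/R = 19.399/3.64 = 5.3293 A.
I_p = I_s × N_s/N_p = 5.3293 × 44/499 = 0.46992 A.
P = V_p I_p = 220 × 0.46992 = 103 W.

P ≈ 103 W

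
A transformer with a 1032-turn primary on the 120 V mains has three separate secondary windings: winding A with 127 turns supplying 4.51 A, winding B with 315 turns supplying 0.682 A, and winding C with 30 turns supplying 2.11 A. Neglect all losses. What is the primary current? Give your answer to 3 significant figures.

V_A = 120 × 127/1032 = 14.767 V; V_B = 120 × 315/1032 = 36.628 V; V_C = 120 × 30/1032 = 3.4884 V.
P_out = V_A I_A + V_B I_B + V_C I_C = 14.767×4.51 + 36.628×0.682 + 3.4884×2.11 = 66.601 + 24.980 + 7.3605 = 98.942 W.
Ideal ⇒ P_in = P_out, so I_p = P_out/V_p = 98.942/120 = 0.825 A.

I_p ≈ 0.825 A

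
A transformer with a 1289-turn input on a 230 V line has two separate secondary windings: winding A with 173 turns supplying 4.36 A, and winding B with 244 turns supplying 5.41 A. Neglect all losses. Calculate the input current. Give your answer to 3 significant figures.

I_in ≈ 1.61 A

V_A = 230 × 173/1289 = 30.869 V; V_B = 230 × 244/1289 = 43.538 V.
P_out = V_A I_A + V_B I_B = 30.869×4.36 + 43.538×5.41 = 134.59 + 235.54 = 370.13 W.
Ideal ⇒ P_in = P_out, so I_in = P_out/V_in = 370.13/230 = 1.61 A.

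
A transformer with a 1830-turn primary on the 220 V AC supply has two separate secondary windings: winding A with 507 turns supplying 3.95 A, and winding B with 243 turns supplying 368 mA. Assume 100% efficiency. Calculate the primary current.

I_p ≈ 1.14 A

V_A = 220 × 507/1830 = 60.951 V; V_B = 220 × 243/1830 = 29.213 V.
P_out = V_A I_A + V_B I_B = 60.951×3.95 + 29.213×0.368 = 240.76 + 10.750 = 251.51 W.
Ideal ⇒ P_in = P_out, so I_p = P_out/V_p = 251.51/220 = 1.14 A.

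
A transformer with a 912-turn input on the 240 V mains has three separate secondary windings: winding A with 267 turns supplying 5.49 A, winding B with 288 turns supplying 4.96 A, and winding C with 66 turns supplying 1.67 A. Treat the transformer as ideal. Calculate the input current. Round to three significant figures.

V_A = 240 × 267/912 = 70.263 V; V_B = 240 × 288/912 = 75.789 V; V_C = 240 × 66/912 = 17.368 V.
P_out = V_A I_A + V_B I_B + V_C I_C = 70.263×5.49 + 75.789×4.96 + 17.368×1.67 = 385.74 + 375.92 + 29.005 = 790.67 W.
Ideal ⇒ P_in = P_out, so I_in = P_out/V_in = 790.67/240 = 3.29 A.

I_in ≈ 3.29 A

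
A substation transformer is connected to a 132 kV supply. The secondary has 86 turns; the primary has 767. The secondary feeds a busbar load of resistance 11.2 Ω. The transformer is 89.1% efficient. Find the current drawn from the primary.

I_p ≈ 166 A

V_s = 132000 × 86/767 = 14801 V.
I_s = V_s/R = 14801/11.2 = 1321.5 A.
P_out = V_s I_s = 14801 × 1321.5 = 1.9559×10^7 W.
P_in = P_out/η = 1.9559×10^7/0.891 = 2.1951×10^7 W.
I_p = P_in/V_p = 2.1951×10^7/132000 = 166 A.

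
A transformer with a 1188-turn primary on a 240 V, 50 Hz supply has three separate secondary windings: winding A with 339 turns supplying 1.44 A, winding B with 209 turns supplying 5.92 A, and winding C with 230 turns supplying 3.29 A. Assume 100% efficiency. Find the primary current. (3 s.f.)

V_A = 240 × 339/1188 = 68.485 V; V_B = 240 × 209/1188 = 42.222 V; V_C = 240 × 230/1188 = 46.465 V.
P_out = V_A I_A + V_B I_B + V_C I_C = 68.485×1.44 + 42.222×5.92 + 46.465×3.29 = 98.618 + 249.96 + 152.87 = 501.44 W.
Ideal ⇒ P_in = P_out, so I_p = P_out/V_p = 501.44/240 = 2.09 A.

I_p ≈ 2.09 A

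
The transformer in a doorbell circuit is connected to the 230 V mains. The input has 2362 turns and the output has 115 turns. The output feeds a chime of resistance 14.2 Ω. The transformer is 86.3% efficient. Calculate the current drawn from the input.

V_out = 230 × 115/2362 = 11.198 V.
I_out = V_out/R = 11.198/14.2 = 0.78860 A.
P_out = V_out I_out = 11.198 × 0.78860 = 8.8309 W.
P_in = P_out/η = 8.8309/0.863 = 10.233 W.
I_in = P_in/V_in = 10.233/230 = 0.0445 A.

I_in ≈ 0.0445 A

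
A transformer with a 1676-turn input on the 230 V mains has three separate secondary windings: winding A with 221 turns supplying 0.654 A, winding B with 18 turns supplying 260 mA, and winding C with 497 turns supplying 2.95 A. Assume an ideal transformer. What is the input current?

V_A = 230 × 221/1676 = 30.328 V; V_B = 230 × 18/1676 = 2.4702 V; V_C = 230 × 497/1676 = 68.204 V.
P_out = V_A I_A + V_B I_B + V_C I_C = 30.328×0.654 + 2.4702×0.260 + 68.204×2.95 = 19.835 + 0.64224 + 201.20 = 221.68 W.
Ideal ⇒ P_in = P_out, so I_in = P_out/V_in = 221.68/230 = 0.964 A.

I_in ≈ 0.964 A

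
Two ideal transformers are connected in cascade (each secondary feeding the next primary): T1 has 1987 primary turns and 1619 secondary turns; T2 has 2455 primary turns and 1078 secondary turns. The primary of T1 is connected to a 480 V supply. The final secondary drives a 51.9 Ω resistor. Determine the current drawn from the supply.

After T1: V = 480.00 × 1619/1987 = 391.10 V.
After T2: V = 391.10 × 1078/2455 = 171.73 V.
I_load = 171.73/51.9 = 3.3089 A, so P_out = 171.73 × 3.3089 = 568.26 W.
All ideal ⇒ P_in = P_out, so I_supply = 568.26/480 = 1.18 A.

I_supply ≈ 1.18 A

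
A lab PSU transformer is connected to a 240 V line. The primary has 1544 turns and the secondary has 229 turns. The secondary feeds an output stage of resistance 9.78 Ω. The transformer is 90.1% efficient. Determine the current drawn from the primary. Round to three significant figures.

V_s = 240 × 229/1544 = 35.596 V.
I_s = V_s/R = 35.596/9.78 = 3.6397 A.
P_out = V_s I_s = 35.596 × 3.6397 = 129.56 W.
P_in = P_out/η = 129.56/0.901 = 143.79 W.
I_p = P_in/V_p = 143.79/240 = 0.599 A.

I_p ≈ 0.599 A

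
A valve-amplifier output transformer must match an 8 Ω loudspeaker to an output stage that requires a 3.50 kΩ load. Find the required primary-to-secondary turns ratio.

N_p/N_s ≈ 20.9

Z_p/Z_s = (N_p/N_s)², so N_p/N_s = √(3500/8) = √438 = 20.9.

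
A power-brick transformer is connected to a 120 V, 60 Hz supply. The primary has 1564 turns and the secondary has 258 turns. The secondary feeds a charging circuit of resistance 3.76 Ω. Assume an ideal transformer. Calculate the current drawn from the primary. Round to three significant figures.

I_p ≈ 0.868 A

V_s = V_p × N_s/N_p = 120 × 258/1564 = 19.795 V.
I_s = V_s/R = 19.795/3.76 = 5.2647 A.
For an ideal transformer I_p N_p = I_s N_s, so I_p = 5.2647 × 258/1564 = 0.868 A.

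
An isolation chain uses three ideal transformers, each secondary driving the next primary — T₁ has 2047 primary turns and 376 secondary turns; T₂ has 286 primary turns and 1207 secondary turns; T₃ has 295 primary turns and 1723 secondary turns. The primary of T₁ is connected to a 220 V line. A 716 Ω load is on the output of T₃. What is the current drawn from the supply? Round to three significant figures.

After T₁: V = 220.00 × 376/2047 = 40.410 V.
After T₂: V = 40.410 × 1207/286 = 170.54 V.
After T₃: V = 170.54 × 1723/295 = 996.09 V.
I_load = 996.09/716 = 1.3912 A, so P_out = 996.09 × 1.3912 = 1385.7 W.
All ideal ⇒ P_in = P_out, so I_supply = 1385.7/220 = 6.30 A.

I_supply ≈ 6.30 A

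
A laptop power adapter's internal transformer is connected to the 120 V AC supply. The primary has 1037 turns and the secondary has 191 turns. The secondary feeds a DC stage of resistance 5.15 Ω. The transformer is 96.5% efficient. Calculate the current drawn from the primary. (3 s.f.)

I_p ≈ 0.819 A

V_s = 120 × 191/1037 = 22.102 V.
I_s = V_s/R = 22.102/5.15 = 4.2917 A.
P_out = V_s I_s = 22.102 × 4.2917 = 94.856 W.
P_in = P_out/η = 94.856/0.965 = 98.296 W.
I_p = P_in/V_p = 98.296/120 = 0.819 A.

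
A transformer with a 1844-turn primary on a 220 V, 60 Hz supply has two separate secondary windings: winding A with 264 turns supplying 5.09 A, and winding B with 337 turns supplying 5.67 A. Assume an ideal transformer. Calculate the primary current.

I_p ≈ 1.76 A

V_A = 220 × 264/1844 = 31.497 V; V_B = 220 × 337/1844 = 40.206 V.
P_out = V_A I_A + V_B I_B = 31.497×5.09 + 40.206×5.67 = 160.32 + 227.97 = 388.29 W.
Ideal ⇒ P_in = P_out, so I_p = P_out/V_p = 388.29/220 = 1.76 A.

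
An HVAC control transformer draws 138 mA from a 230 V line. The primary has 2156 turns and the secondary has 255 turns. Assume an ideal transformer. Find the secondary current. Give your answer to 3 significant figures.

I_s ≈ 1.17 A

I_s/I_p = N_p/N_s, so I_s = 0.138 × 2156/255 = 1.17 A.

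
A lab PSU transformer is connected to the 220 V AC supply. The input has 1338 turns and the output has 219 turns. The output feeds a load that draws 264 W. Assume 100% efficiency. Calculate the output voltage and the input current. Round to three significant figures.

V_out ≈ 36.0 V, I_in ≈ 1.20 A

V_out = V_in × N_out/N_in = 220 × 219/1338 = 36.009 V.
I_out = P/V_out = 264/36.009 = 7.3315 A.
I_in = I_out × N_out/N_in = 7.3315 × 219/1338 = 1.20 A.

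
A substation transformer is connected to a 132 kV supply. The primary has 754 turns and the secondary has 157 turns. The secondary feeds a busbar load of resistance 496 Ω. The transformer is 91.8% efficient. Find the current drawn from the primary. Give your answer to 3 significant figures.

V_s = 132000 × 157/754 = 27485 V.
I_s = V_s/R = 27485/496 = 55.414 A.
P_out = V_s I_s = 27485 × 55.414 = 1.5231×10^6 W.
P_in = P_out/η = 1.5231×10^6/0.918 = 1.6591×10^6 W.
I_p = P_in/V_p = 1.6591×10^6/132000 = 12.6 A.

I_p ≈ 12.6 A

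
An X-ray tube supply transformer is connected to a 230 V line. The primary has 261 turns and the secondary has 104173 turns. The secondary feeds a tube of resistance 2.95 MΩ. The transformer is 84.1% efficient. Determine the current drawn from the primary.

I_p ≈ 14.8 A

V_s = 230 × 104173/261 = 91800 V.
I_s = V_s/R = 91800/(2.95×10^6) = 0.031119 A.
P_out = V_s I_s = 91800 × 0.031119 = 2856.7 W.
P_in = P_out/η = 2856.7/0.841 = 3396.8 W.
I_p = P_in/V_p = 3396.8/230 = 14.8 A.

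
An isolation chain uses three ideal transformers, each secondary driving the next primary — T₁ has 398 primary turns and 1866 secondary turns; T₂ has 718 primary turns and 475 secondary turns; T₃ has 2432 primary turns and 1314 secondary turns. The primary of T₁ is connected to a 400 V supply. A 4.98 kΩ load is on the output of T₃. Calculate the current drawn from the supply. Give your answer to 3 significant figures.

I_supply ≈ 0.226 A

After T₁: V = 400.00 × 1866/398 = 1875.4 V.
After T₂: V = 1875.4 × 475/718 = 1240.7 V.
After T₃: V = 1240.7 × 1314/2432 = 670.33 V.
I_load = 670.33/4980 = 0.13460 A, so P_out = 670.33 × 0.13460 = 90.230 W.
All ideal ⇒ P_in = P_out, so I_supply = 90.230/400 = 0.226 A.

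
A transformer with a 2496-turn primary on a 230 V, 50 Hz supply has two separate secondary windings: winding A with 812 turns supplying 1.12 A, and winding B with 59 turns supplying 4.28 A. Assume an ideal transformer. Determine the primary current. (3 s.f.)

V_A = 230 × 812/2496 = 74.824 V; V_B = 230 × 59/2496 = 5.4367 V.
P_out = V_A I_A + V_B I_B = 74.824×1.12 + 5.4367×4.28 = 83.803 + 23.269 = 107.07 W.
Ideal ⇒ P_in = P_out, so I_p = P_out/V_p = 107.07/230 = 0.466 A.

I_p ≈ 0.466 A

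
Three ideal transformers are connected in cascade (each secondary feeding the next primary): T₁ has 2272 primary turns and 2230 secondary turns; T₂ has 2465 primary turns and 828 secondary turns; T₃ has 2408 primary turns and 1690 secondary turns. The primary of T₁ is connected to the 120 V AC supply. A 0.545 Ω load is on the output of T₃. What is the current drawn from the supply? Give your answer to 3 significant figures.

Secondary of T₁: V = 120.00 × 2230/2272 = 117.78 V.
Secondary of T₂: V = 117.78 × 828/2465 = 39.563 V.
Secondary of T₃: V = 39.563 × 1690/2408 = 27.767 V.
I_load = 27.767/0.545 = 50.948 A, so P_out = 27.767 × 50.948 = 1414.6 W.
All ideal ⇒ P_in = P_out, so I_supply = 1414.6/120 = 11.8 A.

I_supply ≈ 11.8 A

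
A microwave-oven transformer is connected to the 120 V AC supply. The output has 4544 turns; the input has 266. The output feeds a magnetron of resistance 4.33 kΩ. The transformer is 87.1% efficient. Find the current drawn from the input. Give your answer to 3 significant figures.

V_out = 120 × 4544/266 = 2049.9 V.
I_out = V_out/R = 2049.9/4330 = 0.47342 A.
P_out = V_out I_out = 2049.9 × 0.47342 = 970.48 W.
P_in = P_out/η = 970.48/0.871 = 1114.2 W.
I_in = P_in/V_in = 1114.2/120 = 9.29 A.

I_in ≈ 9.29 A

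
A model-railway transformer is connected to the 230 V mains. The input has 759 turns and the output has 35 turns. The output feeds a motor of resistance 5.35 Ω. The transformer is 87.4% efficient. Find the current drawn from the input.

I_in ≈ 0.105 A

V_out = 230 × 35/759 = 10.606 V.
I_out = V_out/R = 10.606/5.35 = 1.9824 A.
P_out = V_out I_out = 10.606 × 1.9824 = 21.026 W.
P_in = P_out/η = 21.026/0.874 = 24.057 W.
I_in = P_in/V_in = 24.057/230 = 0.105 A.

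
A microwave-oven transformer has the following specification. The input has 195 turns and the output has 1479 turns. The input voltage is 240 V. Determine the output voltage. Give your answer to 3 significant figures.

V_out ≈ 1820 V

V_out/V_in = N_out/N_in, so V_out = 240 × 1479/195 = 1820 V.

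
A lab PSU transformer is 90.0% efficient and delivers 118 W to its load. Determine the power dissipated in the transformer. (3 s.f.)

P_in = P_out/η = 118/0.900 = 131.111 W.
P_loss = P_in − P_out = 131.111 − 118 = 13.1 W.

P_loss ≈ 13.1 W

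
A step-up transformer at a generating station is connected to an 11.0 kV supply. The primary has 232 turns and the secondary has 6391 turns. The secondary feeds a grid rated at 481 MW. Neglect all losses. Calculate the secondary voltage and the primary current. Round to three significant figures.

V_s ≈ 303000 V, I_p ≈ 43700 A

V_s = V_p × N_s/N_p = 11000 × 6391/232 = 303020 V.
I_s = P/V_s = 4.81×10^8/303020 = 1587.3 A.
I_p = I_s × N_s/N_p = 1587.3 × 6391/232 = 43700 A.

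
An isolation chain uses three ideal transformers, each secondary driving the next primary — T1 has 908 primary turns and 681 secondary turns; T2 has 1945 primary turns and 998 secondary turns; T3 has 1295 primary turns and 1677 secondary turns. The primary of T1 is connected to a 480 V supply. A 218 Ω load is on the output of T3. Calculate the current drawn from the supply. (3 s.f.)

Secondary of T1: V = 480.00 × 681/908 = 360.00 V.
Secondary of T2: V = 360.00 × 998/1945 = 184.72 V.
Secondary of T3: V = 184.72 × 1677/1295 = 239.21 V.
I_load = 239.21/218 = 1.0973 A, so P_out = 239.21 × 1.0973 = 262.48 W.
All ideal ⇒ P_in = P_out, so I_supply = 262.48/480 = 0.547 A.

I_supply ≈ 0.547 A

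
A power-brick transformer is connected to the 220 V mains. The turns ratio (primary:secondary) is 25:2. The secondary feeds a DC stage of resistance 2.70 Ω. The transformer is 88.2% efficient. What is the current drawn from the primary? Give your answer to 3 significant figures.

V_s = 220 × 2/25 = 17.600 V.
I_s = V_s/R = 17.600/2.70 = 6.5185 A.
P_out = V_s I_s = 17.600 × 6.5185 = 114.73 W.
P_in = P_out/η = 114.73/0.882 = 130.07 W.
I_p = P_in/V_p = 130.07/220 = 0.591 A.

I_p ≈ 0.591 A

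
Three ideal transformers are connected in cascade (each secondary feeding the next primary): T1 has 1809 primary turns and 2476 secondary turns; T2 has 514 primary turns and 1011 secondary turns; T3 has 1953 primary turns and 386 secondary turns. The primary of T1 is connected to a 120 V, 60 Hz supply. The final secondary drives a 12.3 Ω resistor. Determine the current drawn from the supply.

Secondary of T1: V = 120.00 × 2476/1809 = 164.25 V.
Secondary of T2: V = 164.25 × 1011/514 = 323.06 V.
Secondary of T3: V = 323.06 × 386/1953 = 63.851 V.
I_load = 63.851/12.3 = 5.1911 A, so P_out = 63.851 × 5.1911 = 331.46 W.
All ideal ⇒ P_in = P_out, so I_supply = 331.46/120 = 2.76 A.

I_supply ≈ 2.76 A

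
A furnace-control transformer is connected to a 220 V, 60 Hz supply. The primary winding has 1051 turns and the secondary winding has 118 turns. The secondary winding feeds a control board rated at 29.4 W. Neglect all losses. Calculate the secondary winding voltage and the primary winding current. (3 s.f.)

V_s = V_p × N_s/N_p = 220 × 118/1051 = 24.700 V.
I_s = P/V_s = 29.4/24.700 = 1.1903 A.
I_p = I_s × N_s/N_p = 1.1903 × 118/1051 = 0.134 A.

V_s ≈ 24.7 V, I_p ≈ 0.134 A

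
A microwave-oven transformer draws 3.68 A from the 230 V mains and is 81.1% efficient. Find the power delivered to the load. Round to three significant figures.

P_in = V_p I_p = 230 × 3.68 = 846.40 W.
P_out = η P_in = 0.811 × 846.40 = 686 W.

P_out ≈ 686 W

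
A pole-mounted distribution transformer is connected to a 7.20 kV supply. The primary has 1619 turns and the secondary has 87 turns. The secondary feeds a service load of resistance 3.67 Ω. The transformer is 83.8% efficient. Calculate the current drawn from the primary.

V_s = 7200 × 87/1619 = 386.91 V.
I_s = V_s/R = 386.91/3.67 = 105.42 A.
P_out = V_s I_s = 386.91 × 105.42 = 40789 W.
P_in = P_out/η = 40789/0.838 = 48674 W.
I_p = P_in/V_p = 48674/7200 = 6.76 A.

I_p ≈ 6.76 A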